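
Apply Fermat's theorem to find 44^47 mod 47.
By Fermat: 44^{46} ≡ 1 mod 47. So 44^{47} = 44^{46} · 44^{1} ≡ 44^{1} ≡ 44 mod 47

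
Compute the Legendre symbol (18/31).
(18/31) = 18^{15} mod 31 = 1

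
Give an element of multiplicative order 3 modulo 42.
25 has order 3 mod 42 since 25^{3} ≡ 1 mod 42 and no smaller power works.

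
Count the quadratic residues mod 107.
The squaring map on Z_107* is 2-to-1, so there are (106)/2 = 53 QRs.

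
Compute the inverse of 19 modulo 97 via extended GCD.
Extended GCD: 19(46) + 97(-9) = 1. So 19^(-1) ≡ 46 mod 97. Verify: 19 × 46 = 874 ≡ 1 mod 97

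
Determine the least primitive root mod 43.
g = 3. Powers: [3, 9, 27, 38, 28, 41, 37, ...] generates all 42 non-zero residues.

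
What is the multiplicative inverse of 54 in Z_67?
Since 67 is prime, by Fermat 54^(-1) ≡ 54^{65} ≡ 36 (mod 67). Verify: 54 × 36 = 1944 ≡ 1 (mod 67)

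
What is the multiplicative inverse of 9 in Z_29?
Since 29 is prime, by Fermat 9^(-1) ≡ 9^{27} ≡ 13 (mod 29). Verify: 9 × 13 = 117 ≡ 1 (mod 29)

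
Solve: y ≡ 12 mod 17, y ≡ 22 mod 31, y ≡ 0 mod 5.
M = 17 × 31 × 5 = 2635. M₁ = 155, y₁ ≡ 9 mod 17. M₂ = 85, y₂ ≡ 27 mod 31. M₃ = 527, y₃ ≡ 3 mod 5. y = 12×155×9 + 22×85×27 + 0×527×3 ≡ 1355 mod 2635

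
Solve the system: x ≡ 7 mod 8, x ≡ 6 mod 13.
M = 8 × 13 = 104. M₁ = 13, y₁ ≡ 5 mod 8. M₂ = 8, y₂ ≡ 5 mod 13. x = 7×13×5 + 6×8×5 ≡ 71 mod 104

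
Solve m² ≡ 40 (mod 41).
The square roots of 40 mod 41 are 32 and 9. Verify: 32² = 1024 ≡ 40 (mod 41)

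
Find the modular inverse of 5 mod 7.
Since 7 is prime, by Fermat 5^(-1) ≡ 5^{5} ≡ 3 mod 7. Verify: 5 × 3 = 15 ≡ 1 mod 7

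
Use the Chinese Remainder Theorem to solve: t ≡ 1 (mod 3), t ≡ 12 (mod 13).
M = 3 × 13 = 39. M₁ = 13, y₁ ≡ 1 (mod 3). M₂ = 3, y₂ ≡ 9 (mod 13). t = 1×13×1 + 12×3×9 ≡ 25 (mod 39)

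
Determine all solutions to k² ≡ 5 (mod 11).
The square roots of 5 mod 11 are 4 and 7. Verify: 4² = 16 ≡ 5 (mod 11)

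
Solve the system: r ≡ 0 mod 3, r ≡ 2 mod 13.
M = 3 × 13 = 39. M₁ = 13, y₁ ≡ 1 mod 3. M₂ = 3, y₂ ≡ 9 mod 13. r = 0×13×1 + 2×3×9 ≡ 15 mod 39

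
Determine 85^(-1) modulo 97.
Since 97 is prime, by Fermat 85^(-1) ≡ 85^{95} ≡ 8 (mod 97). Verify: 85 × 8 = 680 ≡ 1 (mod 97)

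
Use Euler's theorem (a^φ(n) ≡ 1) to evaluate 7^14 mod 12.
By Euler: 7^{4} ≡ 1 mod 12 since gcd(7, 12) = 1. 14 = 3×4 + 2. So 7^{14} ≡ 7^{2} ≡ 1 mod 12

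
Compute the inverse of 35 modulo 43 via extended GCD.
Extended GCD: 35(16) + 43(-13) = 1. So 35^(-1) ≡ 16 (mod 43). Verify: 35 × 16 = 560 ≡ 1 (mod 43)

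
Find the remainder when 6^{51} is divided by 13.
By Fermat: 6^{12} ≡ 1 mod 13. 51 = 4×12 + 3. So 6^{51} ≡ 6^{3} ≡ 8 mod 13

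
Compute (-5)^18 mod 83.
By repeated squaring (mod 83): (-5)^{1}≡78, (-5)^{2}≡25, (-5)^{4}≡44, (-5)^{8}≡27, (-5)^{16}≡65. Then (-5)^{18} = (-5)^{16+2} ≡ 65 × 25 ≡ 48 (mod 83)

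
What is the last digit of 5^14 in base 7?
Using Fermat: 5^{6} ≡ 1 mod 7. 14 ≡ 2 mod 6. So 5^{14} ≡ 5^{2} ≡ 4 mod 7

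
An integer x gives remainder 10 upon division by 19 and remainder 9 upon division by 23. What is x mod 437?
M = 19 × 23 = 437. M₁ = 23, y₁ ≡ 5 mod 19. M₂ = 19, y₂ ≡ 17 mod 23. x = 10×23×5 + 9×19×17 ≡ 124 mod 437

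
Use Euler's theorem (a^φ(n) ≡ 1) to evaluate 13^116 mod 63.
By Euler: 13^{36} ≡ 1 (mod 63) since gcd(13, 63) = 1. 116 = 3×36 + 8. So 13^{116} ≡ 13^{8} ≡ 43 (mod 63)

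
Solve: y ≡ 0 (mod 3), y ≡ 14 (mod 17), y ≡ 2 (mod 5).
M = 3 × 17 × 5 = 255. M₁ = 85, y₁ ≡ 1 (mod 3). M₂ = 15, y₂ ≡ 8 (mod 17). M₃ = 51, y₃ ≡ 1 (mod 5). y = 0×85×1 + 14×15×8 + 2×51×1 ≡ 252 (mod 255)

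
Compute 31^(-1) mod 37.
Since 37 is prime, by Fermat 31^(-1) ≡ 31^{35} ≡ 6 mod 37. Verify: 31 × 6 = 186 ≡ 1 mod 37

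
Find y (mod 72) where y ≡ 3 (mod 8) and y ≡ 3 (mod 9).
M = 8 × 9 = 72. M₁ = 9, y₁ ≡ 1 (mod 8). M₂ = 8, y₂ ≡ 8 (mod 9). y = 3×9×1 + 3×8×8 ≡ 3 (mod 72)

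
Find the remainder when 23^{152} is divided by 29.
By Fermat: 23^{28} ≡ 1 (mod 29). 152 = 5×28 + 12. So 23^{152} ≡ 23^{12} ≡ 25 (mod 29)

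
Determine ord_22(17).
Powers of 17 mod 22: 17^1≡17, 17^2≡3, 17^3≡7, 17^4≡9, 17^5≡21, 17^6≡5, 17^7≡19, 17^8≡15, 17^9≡13, 17^10≡1. So the order of 17 is 10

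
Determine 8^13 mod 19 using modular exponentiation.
By repeated squaring (mod 19): 8^{1}≡8, 8^{2}≡7, 8^{4}≡11, 8^{8}≡7. Then 8^{13} = 8^{8+4+1} ≡ 7 × 11 × 8 ≡ 8 (mod 19)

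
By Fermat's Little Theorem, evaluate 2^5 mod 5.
By Fermat: 2^{4} ≡ 1 mod 5. So 2^{5} = 2^{4} · 2^{1} ≡ 2^{1} ≡ 2 mod 5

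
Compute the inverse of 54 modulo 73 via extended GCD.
Extended GCD: 54(23) + 73(-17) = 1. So 54^(-1) ≡ 23 (mod 73). Verify: 54 × 23 = 1242 ≡ 1 (mod 73)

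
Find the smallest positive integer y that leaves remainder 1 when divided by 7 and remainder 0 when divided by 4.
M = 7 × 4 = 28. M₁ = 4, y₁ ≡ 2 mod 7. M₂ = 7, y₂ ≡ 3 mod 4. y = 1×4×2 + 0×7×3 ≡ 8 mod 28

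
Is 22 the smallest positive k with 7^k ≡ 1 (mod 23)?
Powers of 7 mod 23: 7^1≡7, 7^2≡3, 7^3≡21, 7^4≡9, 7^5≡17, 7^6≡4, 7^7≡5, 7^8≡12, 7^9≡15, 7^10≡13, 7^11≡22, 7^12≡16, 7^13≡20, 7^14≡2, 7^15≡14, 7^16≡6, 7^17≡19, 7^18≡18, 7^19≡11, 7^20≡8, 7^21≡10, 7^22≡1. First k with 7^k≡1 is k=22. Yes, ord_23(7) = 22.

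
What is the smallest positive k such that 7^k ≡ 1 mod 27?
Powers of 7 mod 27: 7^1≡7, 7^2≡22, 7^3≡19, 7^4≡25, 7^5≡13, 7^6≡10, 7^7≡16, 7^8≡4, 7^9≡1. Order = 9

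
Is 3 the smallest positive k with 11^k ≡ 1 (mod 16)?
Powers of 11 mod 16: 11^1≡11, 11^2≡9, 11^3≡3, 11^4≡1. 11^3≡3≢1, so ord ≠ 3. No, the actual order is 4.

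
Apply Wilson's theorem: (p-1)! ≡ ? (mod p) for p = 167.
By Wilson's theorem, (166)! ≡ -1 ≡ 166 mod 167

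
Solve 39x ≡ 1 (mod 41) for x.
Since 41 is prime, by Fermat 39^(-1) ≡ 39^{39} ≡ 20 (mod 41). Verify: 39 × 20 = 780 ≡ 1 (mod 41)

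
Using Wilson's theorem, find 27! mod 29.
(28)! = (27)! × (28) ≡ -1 (mod 29). So (27)! ≡ -1 × (28)^(-1) ≡ (-1)×(-1) = 1 (mod 29)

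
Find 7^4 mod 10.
7^{4} = 2401 ≡ 1 mod 10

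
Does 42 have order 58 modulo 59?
ord_59(42) divides 58. For each prime q|58: 42^{29}≡58, 42^{2}≡53, none ≡ 1. So 42 has order 58 and is a primitive root mod 59.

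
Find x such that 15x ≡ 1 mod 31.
Since 31 is prime, by Fermat 15^(-1) ≡ 15^{29} ≡ 29 mod 31. Verify: 15 × 29 = 435 ≡ 1 mod 31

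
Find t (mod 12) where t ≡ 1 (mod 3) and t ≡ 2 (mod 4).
M = 3 × 4 = 12. M₁ = 4, y₁ ≡ 1 (mod 3). M₂ = 3, y₂ ≡ 3 (mod 4). t = 1×4×1 + 2×3×3 ≡ 10 (mod 12)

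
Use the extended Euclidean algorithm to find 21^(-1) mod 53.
Extended GCD: 21(-5) + 53(2) = 1. So 21^(-1) ≡ -5 ≡ 48 mod 53. Verify: 21 × 48 = 1008 ≡ 1 mod 53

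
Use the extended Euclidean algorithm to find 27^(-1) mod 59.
Extended GCD: 27(-24) + 59(11) = 1. So 27^(-1) ≡ -24 ≡ 35 mod 59. Verify: 27 × 35 = 945 ≡ 1 mod 59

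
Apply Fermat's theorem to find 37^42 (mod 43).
By Fermat's Little Theorem, 37^{42} ≡ 1 (mod 43) since 43 is prime and gcd(37, 43) = 1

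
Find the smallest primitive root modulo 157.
g = 5. For each prime q|156: 5^{78}≡156, 5^{52}≡12, 5^{12}≡130, none ≡ 1, so ord_157(5) = 156 and 5 is a primitive root.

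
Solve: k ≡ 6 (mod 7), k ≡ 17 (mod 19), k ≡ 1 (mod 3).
M = 7 × 19 × 3 = 399. M₁ = 57, y₁ ≡ 1 (mod 7). M₂ = 21, y₂ ≡ 10 (mod 19). M₃ = 133, y₃ ≡ 1 (mod 3). k = 6×57×1 + 17×21×10 + 1×133×1 ≡ 55 (mod 399)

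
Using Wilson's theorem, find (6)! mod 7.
By Wilson's theorem, (6)! ≡ -1 ≡ 6 mod 7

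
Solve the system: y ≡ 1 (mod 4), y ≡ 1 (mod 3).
M = 4 × 3 = 12. M₁ = 3, y₁ ≡ 3 (mod 4). M₂ = 4, y₂ ≡ 1 (mod 3). y = 1×3×3 + 1×4×1 ≡ 1 (mod 12)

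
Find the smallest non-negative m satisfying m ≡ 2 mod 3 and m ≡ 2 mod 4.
M = 3 × 4 = 12. M₁ = 4, y₁ ≡ 1 mod 3. M₂ = 3, y₂ ≡ 3 mod 4. m = 2×4×1 + 2×3×3 ≡ 2 mod 12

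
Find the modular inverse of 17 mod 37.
Since 37 is prime, by Fermat 17^(-1) ≡ 17^{35} ≡ 24 mod 37. Verify: 17 × 24 = 408 ≡ 1 mod 37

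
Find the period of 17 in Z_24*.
Powers of 17 mod 24: 17^1≡17, 17^2≡1. ord_24(17) = 2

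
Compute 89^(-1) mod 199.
Since 199 is prime, by Fermat 89^(-1) ≡ 89^{197} ≡ 161 mod 199. Verify: 89 × 161 = 14329 ≡ 1 mod 199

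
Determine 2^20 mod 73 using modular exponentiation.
By repeated squaring (mod 73): 2^{1}≡2, 2^{2}≡4, 2^{4}≡16, 2^{8}≡37, 2^{16}≡55. Then 2^{20} = 2^{16+4} ≡ 55 × 16 ≡ 4 (mod 73)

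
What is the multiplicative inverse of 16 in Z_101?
Since 101 is prime, by Fermat 16^(-1) ≡ 16^{99} ≡ 19 (mod 101). Verify: 16 × 19 = 304 ≡ 1 (mod 101)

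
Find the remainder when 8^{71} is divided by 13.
By Fermat: 8^{12} ≡ 1 (mod 13). 71 = 5×12 + 11. So 8^{71} ≡ 8^{11} ≡ 5 (mod 13)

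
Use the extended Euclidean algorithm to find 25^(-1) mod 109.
Extended GCD: 25(48) + 109(-11) = 1. So 25^(-1) ≡ 48 (mod 109). Verify: 25 × 48 = 1200 ≡ 1 (mod 109)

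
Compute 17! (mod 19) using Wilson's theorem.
(18)! = (17)! × (18) ≡ -1 (mod 19). So (17)! ≡ -1 × (18)^(-1) ≡ (-1)×(-1) = 1 (mod 19)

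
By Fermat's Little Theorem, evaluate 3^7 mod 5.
By Fermat: 3^{4} ≡ 1 (mod 5). So 3^{7} = 3^{4} · 3^{3} ≡ 3^{3} ≡ 2 (mod 5)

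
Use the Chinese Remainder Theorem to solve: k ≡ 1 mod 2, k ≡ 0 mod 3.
M = 2 × 3 = 6. M₁ = 3, y₁ ≡ 1 mod 2. M₂ = 2, y₂ ≡ 2 mod 3. k = 1×3×1 + 0×2×2 ≡ 3 mod 6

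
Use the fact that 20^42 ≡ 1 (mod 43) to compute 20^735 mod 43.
By Fermat: 20^{42} ≡ 1 (mod 43). 735 ≡ 21 (mod 42). So 20^{735} ≡ 20^{21} ≡ 42 (mod 43)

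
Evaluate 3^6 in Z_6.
By repeated squaring mod 6: 3^{1}≡3, 3^{2}≡3, 3^{4}≡3. Then 3^{6} = 3^{4+2} ≡ 3 × 3 ≡ 3 mod 6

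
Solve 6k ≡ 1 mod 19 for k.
Since 19 is prime, by Fermat 6^(-1) ≡ 6^{17} ≡ 16 mod 19. Verify: 6 × 16 = 96 ≡ 1 mod 19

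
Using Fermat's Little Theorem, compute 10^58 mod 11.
By Fermat: 10^{10} ≡ 1 (mod 11). 58 = 5×10 + 8. So 10^{58} ≡ 10^{8} ≡ 1 (mod 11)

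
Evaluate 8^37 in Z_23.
Using Fermat: 8^{22} ≡ 1 mod 23. 37 ≡ 15 mod 22. So 8^{37} ≡ 8^{15} ≡ 2 mod 23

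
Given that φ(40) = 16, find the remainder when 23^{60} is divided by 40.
By Euler: 23^{16} ≡ 1 (mod 40) since gcd(23, 40) = 1. 60 = 3×16 + 12. So 23^{60} ≡ 23^{12} ≡ 1 (mod 40)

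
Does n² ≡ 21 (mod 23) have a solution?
By Euler's criterion: 21^{11} ≡ 22 (mod 23). Since this equals -1 (≡ 22), 21 is not a QR.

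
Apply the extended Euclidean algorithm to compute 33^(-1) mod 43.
Extended GCD: 33(-13) + 43(10) = 1. So 33^(-1) ≡ -13 ≡ 30 mod 43. Verify: 33 × 30 = 990 ≡ 1 mod 43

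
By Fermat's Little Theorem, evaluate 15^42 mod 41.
By Fermat: 15^{40} ≡ 1 (mod 41). So 15^{42} = 15^{40} · 15^{2} ≡ 15^{2} ≡ 20 (mod 41)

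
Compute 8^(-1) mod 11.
Since 11 is prime, by Fermat 8^(-1) ≡ 8^{9} ≡ 7 mod 11. Verify: 8 × 7 = 56 ≡ 1 mod 11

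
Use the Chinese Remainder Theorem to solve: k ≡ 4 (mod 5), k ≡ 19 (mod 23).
M = 5 × 23 = 115. M₁ = 23, y₁ ≡ 2 (mod 5). M₂ = 5, y₂ ≡ 14 (mod 23). k = 4×23×2 + 19×5×14 ≡ 19 (mod 115)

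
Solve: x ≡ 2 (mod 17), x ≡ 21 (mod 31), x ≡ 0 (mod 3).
M = 17 × 31 × 3 = 1581. M₁ = 93, y₁ ≡ 15 (mod 17). M₂ = 51, y₂ ≡ 14 (mod 31). M₃ = 527, y₃ ≡ 2 (mod 3). x = 2×93×15 + 21×51×14 + 0×527×2 ≡ 393 (mod 1581)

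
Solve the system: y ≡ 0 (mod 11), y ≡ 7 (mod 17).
M = 11 × 17 = 187. M₁ = 17, y₁ ≡ 2 (mod 11). M₂ = 11, y₂ ≡ 14 (mod 17). y = 0×17×2 + 7×11×14 ≡ 143 (mod 187)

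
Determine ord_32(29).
Powers of 29 mod 32: 29^1≡29, 29^2≡9, 29^3≡5, 29^4≡17, 29^5≡13, 29^6≡25, 29^7≡21, 29^8≡1. So the order of 29 is 8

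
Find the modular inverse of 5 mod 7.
Since 7 is prime, by Fermat 5^(-1) ≡ 5^{5} ≡ 3 (mod 7). Verify: 5 × 3 = 15 ≡ 1 (mod 7)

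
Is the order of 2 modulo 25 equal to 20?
Powers of 2 mod 25: 2^1≡2, 2^2≡4, 2^3≡8, 2^4≡16, 2^5≡7, 2^6≡14, 2^7≡3, 2^8≡6, 2^9≡12, 2^10≡24, 2^11≡23, 2^12≡21, 2^13≡17, 2^14≡9, 2^15≡18, 2^16≡11, 2^17≡22, 2^18≡19, 2^19≡13, 2^20≡1. First k with 2^k≡1 is k=20. Yes, ord_25(2) = 20.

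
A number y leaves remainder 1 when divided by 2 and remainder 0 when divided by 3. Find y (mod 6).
M = 2 × 3 = 6. M₁ = 3, y₁ ≡ 1 (mod 2). M₂ = 2, y₂ ≡ 2 (mod 3). y = 1×3×1 + 0×2×2 ≡ 3 (mod 6)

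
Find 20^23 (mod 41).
By repeated squaring (mod 41): 20^{1}≡20, 20^{2}≡31, 20^{4}≡18, 20^{8}≡37, 20^{16}≡16. Then 20^{23} = 20^{16+4+2+1} ≡ 16 × 18 × 31 × 20 ≡ 5 (mod 41)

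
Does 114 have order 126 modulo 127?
ord_127(114) divides 126. For each prime q|126: 114^{63}≡126, 114^{42}≡107, 114^{18}≡64, none ≡ 1. So 114 has order 126 and is a primitive root mod 127.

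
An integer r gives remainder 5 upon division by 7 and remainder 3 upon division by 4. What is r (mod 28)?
M = 7 × 4 = 28. M₁ = 4, y₁ ≡ 2 (mod 7). M₂ = 7, y₂ ≡ 3 (mod 4). r = 5×4×2 + 3×7×3 ≡ 19 (mod 28)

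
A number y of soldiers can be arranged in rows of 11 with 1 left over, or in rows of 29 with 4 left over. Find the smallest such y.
M = 11 × 29 = 319. M₁ = 29, y₁ ≡ 8 (mod 11). M₂ = 11, y₂ ≡ 8 (mod 29). y = 1×29×8 + 4×11×8 ≡ 265 (mod 319)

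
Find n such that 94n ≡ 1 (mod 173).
Since 173 is prime, by Fermat 94^(-1) ≡ 94^{171} ≡ 127 (mod 173). Verify: 94 × 127 = 11938 ≡ 1 (mod 173)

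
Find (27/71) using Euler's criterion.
(27/71) = 27^{35} mod 71 = 1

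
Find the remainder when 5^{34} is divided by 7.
By Fermat: 5^{6} ≡ 1 (mod 7). 34 = 5×6 + 4. So 5^{34} ≡ 5^{4} ≡ 2 (mod 7)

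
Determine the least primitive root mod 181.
g = 2. For each prime q|180: 2^{90}≡180, 2^{60}≡48, 2^{36}≡59, none ≡ 1, so ord_181(2) = 180 and 2 is a primitive root.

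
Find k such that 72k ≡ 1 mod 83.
Since 83 is prime, by Fermat 72^(-1) ≡ 72^{81} ≡ 15 mod 83. Verify: 72 × 15 = 1080 ≡ 1 mod 83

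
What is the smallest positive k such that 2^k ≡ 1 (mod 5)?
Powers of 2 mod 5: 2^1≡2, 2^2≡4, 2^3≡3, 2^4≡1. So the order of 2 is 4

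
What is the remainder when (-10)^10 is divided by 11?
Using Fermat: (-10)^{10} ≡ 1 mod 11. 10 ≡ 0 mod 10. So (-10)^{10} ≡ (-10)^{0} ≡ 1 mod 11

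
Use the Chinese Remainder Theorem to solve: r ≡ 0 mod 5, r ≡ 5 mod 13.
M = 5 × 13 = 65. M₁ = 13, y₁ ≡ 2 mod 5. M₂ = 5, y₂ ≡ 8 mod 13. r = 0×13×2 + 5×5×8 ≡ 5 mod 65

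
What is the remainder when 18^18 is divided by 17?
Using Fermat: 18^{16} ≡ 1 (mod 17). 18 ≡ 2 (mod 16). So 18^{18} ≡ 18^{2} ≡ 1 (mod 17)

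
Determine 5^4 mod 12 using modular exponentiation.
5^{4} = 625 ≡ 1 mod 12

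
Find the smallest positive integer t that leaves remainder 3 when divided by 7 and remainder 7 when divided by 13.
M = 7 × 13 = 91. M₁ = 13, y₁ ≡ 6 (mod 7). M₂ = 7, y₂ ≡ 2 (mod 13). t = 3×13×6 + 7×7×2 ≡ 59 (mod 91)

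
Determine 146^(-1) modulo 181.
Since 181 is prime, by Fermat 146^(-1) ≡ 146^{179} ≡ 31 (mod 181). Verify: 146 × 31 = 4526 ≡ 1 (mod 181)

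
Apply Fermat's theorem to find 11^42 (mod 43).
By Fermat's Little Theorem, 11^{42} ≡ 1 (mod 43) since 43 is prime and gcd(11, 43) = 1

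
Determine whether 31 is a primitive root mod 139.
31^{69} ≡ 1 mod 139 and 69 < 138, so ord_139(31) = 69 ≠ 138 and 31 is not a primitive root.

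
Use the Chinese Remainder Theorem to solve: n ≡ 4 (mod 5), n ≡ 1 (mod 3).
M = 5 × 3 = 15. M₁ = 3, y₁ ≡ 2 (mod 5). M₂ = 5, y₂ ≡ 2 (mod 3). n = 4×3×2 + 1×5×2 ≡ 4 (mod 15)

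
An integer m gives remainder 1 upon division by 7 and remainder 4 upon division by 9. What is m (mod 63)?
M = 7 × 9 = 63. M₁ = 9, y₁ ≡ 4 (mod 7). M₂ = 7, y₂ ≡ 4 (mod 9). m = 1×9×4 + 4×7×4 ≡ 22 (mod 63)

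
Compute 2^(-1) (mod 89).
Since 89 is prime, by Fermat 2^(-1) ≡ 2^{87} ≡ 45 (mod 89). Verify: 2 × 45 = 90 ≡ 1 (mod 89)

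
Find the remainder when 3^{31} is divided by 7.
By Fermat: 3^{6} ≡ 1 mod 7. 31 = 5×6 + 1. So 3^{31} ≡ 3^{1} ≡ 3 mod 7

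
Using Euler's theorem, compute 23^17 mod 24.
By Euler: 23^{8} ≡ 1 (mod 24) since gcd(23, 24) = 1. 17 = 2×8 + 1. So 23^{17} ≡ 23^{1} ≡ 23 (mod 24)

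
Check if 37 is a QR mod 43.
By Euler's criterion: 37^{21} ≡ 42 (mod 43). Since this equals -1 (≡ 42), 37 is not a QR.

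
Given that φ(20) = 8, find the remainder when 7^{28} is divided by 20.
By Euler: 7^{8} ≡ 1 (mod 20) since gcd(7, 20) = 1. 28 = 3×8 + 4. So 7^{28} ≡ 7^{4} ≡ 1 (mod 20)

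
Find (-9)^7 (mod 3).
By repeated squaring (mod 3): (-9)^{1}≡0, (-9)^{2}≡0, (-9)^{4}≡0. Then (-9)^{7} = (-9)^{4+2+1} ≡ 0 × 0 × 0 ≡ 0 (mod 3)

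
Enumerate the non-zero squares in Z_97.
QRs mod 97: {1, 2, 3, 4, 6, 8, 9, 11, 12, 16, 18, 22, 24, 25, 27, 31, 32, 33, 35, 36, 43, 44, 47, 48, 49, 50, 53, 54, 61, 62, 64, 65, 66, 70, 72, 73, 75, 79, 81, 85, 86, 88, 89, 91, 93, 94, 95, 96}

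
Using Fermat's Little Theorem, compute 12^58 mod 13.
By Fermat: 12^{12} ≡ 1 mod 13. 58 = 4×12 + 10. So 12^{58} ≡ 12^{10} ≡ 1 mod 13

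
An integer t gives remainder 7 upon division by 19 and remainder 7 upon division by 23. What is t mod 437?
M = 19 × 23 = 437. M₁ = 23, y₁ ≡ 5 mod 19. M₂ = 19, y₂ ≡ 17 mod 23. t = 7×23×5 + 7×19×17 ≡ 7 mod 437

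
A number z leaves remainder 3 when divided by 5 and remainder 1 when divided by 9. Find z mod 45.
M = 5 × 9 = 45. M₁ = 9, y₁ ≡ 4 mod 5. M₂ = 5, y₂ ≡ 2 mod 9. z = 3×9×4 + 1×5×2 ≡ 28 mod 45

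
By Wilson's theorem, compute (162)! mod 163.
By Wilson's theorem, (162)! ≡ -1 ≡ 162 mod 163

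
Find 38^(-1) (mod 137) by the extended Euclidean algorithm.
Extended GCD: 38(-18) + 137(5) = 1. So 38^(-1) ≡ -18 ≡ 119 (mod 137). Verify: 38 × 119 = 4522 ≡ 1 (mod 137)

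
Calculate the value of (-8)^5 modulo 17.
By repeated squaring (mod 17): (-8)^{1}≡9, (-8)^{2}≡13, (-8)^{4}≡16. Then (-8)^{5} = (-8)^{4+1} ≡ 16 × 9 ≡ 8 (mod 17)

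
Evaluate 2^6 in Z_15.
By repeated squaring (mod 15): 2^{1}≡2, 2^{2}≡4, 2^{4}≡1. Then 2^{6} = 2^{4+2} ≡ 1 × 4 ≡ 4 (mod 15)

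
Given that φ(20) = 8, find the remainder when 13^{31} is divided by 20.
By Euler: 13^{8} ≡ 1 mod 20 since gcd(13, 20) = 1. 31 = 3×8 + 7. So 13^{31} ≡ 13^{7} ≡ 17 mod 20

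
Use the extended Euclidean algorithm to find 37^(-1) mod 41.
Extended GCD: 37(10) + 41(-9) = 1. So 37^(-1) ≡ 10 mod 41. Verify: 37 × 10 = 370 ≡ 1 mod 41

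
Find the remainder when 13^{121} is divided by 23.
By Fermat: 13^{22} ≡ 1 mod 23. 121 = 5×22 + 11. So 13^{121} ≡ 13^{11} ≡ 1 mod 23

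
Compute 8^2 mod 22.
8^{2} = 64 ≡ 20 (mod 22)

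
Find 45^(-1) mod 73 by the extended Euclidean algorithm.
Extended GCD: 45(13) + 73(-8) = 1. So 45^(-1) ≡ 13 mod 73. Verify: 45 × 13 = 585 ≡ 1 mod 73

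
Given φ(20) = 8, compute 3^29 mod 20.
By Euler: 3^{8} ≡ 1 (mod 20) since gcd(3, 20) = 1. 29 = 3×8 + 5. So 3^{29} ≡ 3^{5} ≡ 3 (mod 20)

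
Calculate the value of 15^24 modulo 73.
By repeated squaring (mod 73): 15^{1}≡15, 15^{2}≡6, 15^{4}≡36, 15^{8}≡55, 15^{16}≡32. Then 15^{24} = 15^{16+8} ≡ 32 × 55 ≡ 8 (mod 73)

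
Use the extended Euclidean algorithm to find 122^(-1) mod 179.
Extended GCD: 122(-22) + 179(15) = 1. So 122^(-1) ≡ -22 ≡ 157 mod 179. Verify: 122 × 157 = 19154 ≡ 1 mod 179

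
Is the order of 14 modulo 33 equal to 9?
Powers of 14 mod 33: 14^1≡14, 14^2≡31, 14^3≡5, 14^4≡4, 14^5≡23, 14^6≡25, 14^7≡20, 14^8≡16, 14^9≡26, 14^10≡1. 14^9≡26≢1, so ord ≠ 9. No, the actual order is 10.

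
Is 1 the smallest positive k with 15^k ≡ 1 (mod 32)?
Powers of 15 mod 32: 15^1≡15, 15^2≡1. 15^1≡15≢1, so ord ≠ 1. No, the actual order is 2.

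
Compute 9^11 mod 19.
By repeated squaring (mod 19): 9^{1}≡9, 9^{2}≡5, 9^{4}≡6, 9^{8}≡17. Then 9^{11} = 9^{8+2+1} ≡ 17 × 5 × 9 ≡ 5 (mod 19)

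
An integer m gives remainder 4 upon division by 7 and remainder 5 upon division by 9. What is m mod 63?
M = 7 × 9 = 63. M₁ = 9, y₁ ≡ 4 mod 7. M₂ = 7, y₂ ≡ 4 mod 9. m = 4×9×4 + 5×7×4 ≡ 32 mod 63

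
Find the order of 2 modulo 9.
Powers of 2 mod 9: 2^1≡2, 2^2≡4, 2^3≡8, 2^4≡7, 2^5≡5, 2^6≡1. So the order of 2 is 6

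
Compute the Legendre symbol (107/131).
(107/131) = 107^{65} mod 131 = 1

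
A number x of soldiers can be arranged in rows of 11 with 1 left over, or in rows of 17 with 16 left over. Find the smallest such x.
M = 11 × 17 = 187. M₁ = 17, y₁ ≡ 2 mod 11. M₂ = 11, y₂ ≡ 14 mod 17. x = 1×17×2 + 16×11×14 ≡ 67 mod 187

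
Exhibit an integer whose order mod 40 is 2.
9 has order 2 mod 40 since 9^{2} ≡ 1 (mod 40) and no smaller power works.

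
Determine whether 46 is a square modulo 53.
By Euler's criterion: 46^{26} ≡ 1 (mod 53). Since this equals 1, 46 is a QR.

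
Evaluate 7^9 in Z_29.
By repeated squaring (mod 29): 7^{1}≡7, 7^{2}≡20, 7^{4}≡23, 7^{8}≡7. Then 7^{9} = 7^{8+1} ≡ 7 × 7 ≡ 20 (mod 29)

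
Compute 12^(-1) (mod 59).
Since 59 is prime, by Fermat 12^(-1) ≡ 12^{57} ≡ 5 (mod 59). Verify: 12 × 5 = 60 ≡ 1 (mod 59)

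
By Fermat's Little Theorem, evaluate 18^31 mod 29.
By Fermat: 18^{28} ≡ 1 (mod 29). So 18^{31} = 18^{28} · 18^{3} ≡ 18^{3} ≡ 3 (mod 29)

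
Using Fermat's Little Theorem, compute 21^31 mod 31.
By Fermat: 21^{30} ≡ 1 (mod 31). So 21^{31} = 21^{30} · 21^{1} ≡ 21^{1} ≡ 21 (mod 31)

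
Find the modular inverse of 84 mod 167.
Since 167 is prime, by Fermat 84^(-1) ≡ 84^{165} ≡ 2 mod 167. Verify: 84 × 2 = 168 ≡ 1 mod 167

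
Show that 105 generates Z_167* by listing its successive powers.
105^1, 105^2, ..., 105^{166} mod 167: [105, 3, 148, 9, 110, 27, 163, 81, 155, 76, 131, 61, 59, 16, 10, 48, 30, 144, 90, 98, 103, 127, 142, 47, 92, 141, 109, 89, 160, 100, 146, 133, 104, 65, 145, 28, 101, 84, 136, 85, 74, 88, 55, 97, 165, 124, 161, 38, 149, 114, 113, 8, 5, 24, 15, 72, 45, 49, 135, 147, 71, 107, 46, 154, 138, 128, 80, 50, 73, 150, 52, 116, 156, 14, 134, 42, 68, 126, 37, 44, 111, 132, 166, 62, 164, 19, 158, 57, 140, 4, 86, 12, 91, 36, 106, 108, 151, 157, 119, 137, 23, 77, 69, 64, 40, 25, 120, 75, 26, 58, 78, 7, 67, 21, 34, 63, 102, 22, 139, 66, 83, 31, 82, 93, 79, 112, 70, 2, 43, 6, 129, 18, 53, 54, 159, 162, 143, 152, 95, 122, 118, 32, 20, 96, 60, 121, 13, 29, 39, 87, 117, 94, 17, 115, 51, 11, 153, 33, 125, 99, 41, 130, 123, 56, 35, 1]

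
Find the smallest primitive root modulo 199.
g = 3. For each prime q|198: 3^{99}≡198, 3^{66}≡106, 3^{18}≡125, none ≡ 1, so ord_199(3) = 198 and 3 is a primitive root.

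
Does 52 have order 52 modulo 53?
52^{2} ≡ 1 mod 53 and 2 < 52, so ord_53(52) = 2 ≠ 52 and 52 is not a primitive root.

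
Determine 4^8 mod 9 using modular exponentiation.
By repeated squaring mod 9: 4^{1}≡4, 4^{2}≡7, 4^{4}≡4, 4^{8}≡7. So 4^{8} ≡ 7 mod 9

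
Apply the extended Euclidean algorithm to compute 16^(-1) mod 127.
Extended GCD: 16(8) + 127(-1) = 1. So 16^(-1) ≡ 8 mod 127. Verify: 16 × 8 = 128 ≡ 1 mod 127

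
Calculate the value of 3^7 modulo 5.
Using Fermat: 3^{4} ≡ 1 (mod 5). 7 ≡ 3 (mod 4). So 3^{7} ≡ 3^{3} ≡ 2 (mod 5)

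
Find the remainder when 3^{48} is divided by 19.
By Fermat: 3^{18} ≡ 1 mod 19. 48 = 2×18 + 12. So 3^{48} ≡ 3^{12} ≡ 11 mod 19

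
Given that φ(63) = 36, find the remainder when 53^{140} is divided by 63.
By Euler: 53^{36} ≡ 1 (mod 63) since gcd(53, 63) = 1. 140 = 3×36 + 32. So 53^{140} ≡ 53^{32} ≡ 37 (mod 63)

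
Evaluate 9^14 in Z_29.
By repeated squaring mod 29: 9^{1}≡9, 9^{2}≡23, 9^{4}≡7, 9^{8}≡20. Then 9^{14} = 9^{8+4+2} ≡ 20 × 7 × 23 ≡ 1 mod 29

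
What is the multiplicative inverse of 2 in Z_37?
Since 37 is prime, by Fermat 2^(-1) ≡ 2^{35} ≡ 19 mod 37. Verify: 2 × 19 = 38 ≡ 1 mod 37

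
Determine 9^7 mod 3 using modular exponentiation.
By repeated squaring (mod 3): 9^{1}≡0, 9^{2}≡0, 9^{4}≡0. Then 9^{7} = 9^{4+2+1} ≡ 0 × 0 × 0 ≡ 0 (mod 3)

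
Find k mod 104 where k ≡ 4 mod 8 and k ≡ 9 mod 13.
M = 8 × 13 = 104. M₁ = 13, y₁ ≡ 5 mod 8. M₂ = 8, y₂ ≡ 5 mod 13. k = 4×13×5 + 9×8×5 ≡ 100 mod 104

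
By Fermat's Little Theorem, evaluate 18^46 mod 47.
By Fermat's Little Theorem, 18^{46} ≡ 1 mod 47 since 47 is prime and gcd(18, 47) = 1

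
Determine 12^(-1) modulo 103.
Since 103 is prime, by Fermat 12^(-1) ≡ 12^{101} ≡ 43 mod 103. Verify: 12 × 43 = 516 ≡ 1 mod 103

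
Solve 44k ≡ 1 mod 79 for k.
Since 79 is prime, by Fermat 44^(-1) ≡ 44^{77} ≡ 9 mod 79. Verify: 44 × 9 = 396 ≡ 1 mod 79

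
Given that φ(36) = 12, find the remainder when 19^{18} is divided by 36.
By Euler: 19^{12} ≡ 1 mod 36 since gcd(19, 36) = 1. 18 = 1×12 + 6. So 19^{18} ≡ 19^{6} ≡ 1 mod 36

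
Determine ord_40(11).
Powers of 11 mod 40: 11^1≡11, 11^2≡1. So the order of 11 is 2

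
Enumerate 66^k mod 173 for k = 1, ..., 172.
66^1, 66^2, ..., 66^{172} mod 173: [66, 31, 143, 96, 108, 35, 61, 47, 161, 73, 147, 14, 59, 88, 99, 133, 128, 144, 162, 139, 5, 157, 155, 23, 134, 21, 2, 132, 62, 113, 19, 43, 70, 122, 94, 149, 146, 121, 28, 118, 3, 25, 93, 83, 115, 151, 105, 10, 141, 137, 46, 95, 42, 4, 91, 124, 53, 38, 86, 140, 71, 15, 125, 119, 69, 56, 63, 6, 50, 13, 166, 57, 129, 37, 20, 109, 101, 92, 17, 84, 8, 9, 75, 106, 76, 172, 107, 142, 30, 77, 65, 138, 112, 126, 12, 100, 26, 159, 114, 85, 74, 40, 45, 29, 11, 34, 168, 16, 18, 150, 39, 152, 171, 41, 111, 60, 154, 130, 103, 51, 79, 24, 27, 52, 145, 55, 170, 148, 80, 90, 58, 22, 68, 163, 32, 36, 127, 78, 131, 169, 82, 49, 120, 135, 87, 33, 102, 158, 48, 54, 104, 117, 110, 167, 123, 160, 7, 116, 44, 136, 153, 64, 72, 81, 156, 89, 165, 164, 98, 67, 97, 1]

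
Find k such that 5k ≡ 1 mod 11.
Since 11 is prime, by Fermat 5^(-1) ≡ 5^{9} ≡ 9 mod 11. Verify: 5 × 9 = 45 ≡ 1 mod 11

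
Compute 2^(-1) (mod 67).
Since 67 is prime, by Fermat 2^(-1) ≡ 2^{65} ≡ 34 (mod 67). Verify: 2 × 34 = 68 ≡ 1 (mod 67)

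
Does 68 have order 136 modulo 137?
68^{68} ≡ 1 (mod 137) and 68 < 136, so ord_137(68) = 68 ≠ 136 and 68 is not a primitive root.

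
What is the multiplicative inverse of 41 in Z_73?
Since 73 is prime, by Fermat 41^(-1) ≡ 41^{71} ≡ 57 mod 73. Verify: 41 × 57 = 2337 ≡ 1 mod 73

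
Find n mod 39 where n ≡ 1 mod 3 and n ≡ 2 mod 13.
M = 3 × 13 = 39. M₁ = 13, y₁ ≡ 1 mod 3. M₂ = 3, y₂ ≡ 9 mod 13. n = 1×13×1 + 2×3×9 ≡ 28 mod 39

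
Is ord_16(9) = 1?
Powers of 9 mod 16: 9^1≡9, 9^2≡1. 9^1≡9≢1, so ord ≠ 1. No, the actual order is 2.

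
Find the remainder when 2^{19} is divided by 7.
By Fermat: 2^{6} ≡ 1 (mod 7). 19 = 3×6 + 1. So 2^{19} ≡ 2^{1} ≡ 2 (mod 7)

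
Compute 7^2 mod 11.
7^{2} = 49 ≡ 5 mod 11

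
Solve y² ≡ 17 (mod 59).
The square roots of 17 mod 59 are 28 and 31. Verify: 28² = 784 ≡ 17 (mod 59)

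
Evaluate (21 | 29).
(21/29) = 21^{14} mod 29 = -1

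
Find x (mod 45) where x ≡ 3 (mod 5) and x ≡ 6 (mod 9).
M = 5 × 9 = 45. M₁ = 9, y₁ ≡ 4 (mod 5). M₂ = 5, y₂ ≡ 2 (mod 9). x = 3×9×4 + 6×5×2 ≡ 33 (mod 45)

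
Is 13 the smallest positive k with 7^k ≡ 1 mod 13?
Powers of 7 mod 13: 7^1≡7, 7^2≡10, 7^3≡5, 7^4≡9, 7^5≡11, 7^6≡12, 7^7≡6, 7^8≡3, 7^9≡8, 7^10≡4, 7^11≡2, 7^12≡1. Already 7^12≡1, so the order is 12 < 13. No, the actual order is 12.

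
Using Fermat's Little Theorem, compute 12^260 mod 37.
By Fermat: 12^{36} ≡ 1 mod 37. 260 ≡ 8 mod 36. So 12^{260} ≡ 12^{8} ≡ 34 mod 37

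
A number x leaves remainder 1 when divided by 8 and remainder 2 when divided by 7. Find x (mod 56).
M = 8 × 7 = 56. M₁ = 7, y₁ ≡ 7 (mod 8). M₂ = 8, y₂ ≡ 1 (mod 7). x = 1×7×7 + 2×8×1 ≡ 9 (mod 56)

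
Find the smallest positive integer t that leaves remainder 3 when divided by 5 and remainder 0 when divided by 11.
M = 5 × 11 = 55. M₁ = 11, y₁ ≡ 1 (mod 5). M₂ = 5, y₂ ≡ 9 (mod 11). t = 3×11×1 + 0×5×9 ≡ 33 (mod 55)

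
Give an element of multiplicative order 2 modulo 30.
11 has order 2 mod 30 since 11^{2} ≡ 1 (mod 30) and no smaller power works.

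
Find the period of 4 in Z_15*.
Powers of 4 mod 15: 4^1≡4, 4^2≡1. ord_15(4) = 2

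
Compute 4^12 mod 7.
Using Fermat: 4^{6} ≡ 1 mod 7. 12 ≡ 0 mod 6. So 4^{12} ≡ 4^{0} ≡ 1 mod 7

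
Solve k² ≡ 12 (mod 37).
The square roots of 12 mod 37 are 7 and 30. Verify: 7² = 49 ≡ 12 (mod 37)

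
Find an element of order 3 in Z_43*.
6 has order 3 mod 43 since 6^{3} ≡ 1 mod 43 and no smaller power works.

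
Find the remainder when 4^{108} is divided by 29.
By Fermat: 4^{28} ≡ 1 mod 29. 108 = 3×28 + 24. So 4^{108} ≡ 4^{24} ≡ 23 mod 29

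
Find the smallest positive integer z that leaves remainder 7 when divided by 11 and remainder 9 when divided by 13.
M = 11 × 13 = 143. M₁ = 13, y₁ ≡ 6 mod 11. M₂ = 11, y₂ ≡ 6 mod 13. z = 7×13×6 + 9×11×6 ≡ 139 mod 143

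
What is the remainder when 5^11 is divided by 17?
By repeated squaring mod 17: 5^{1}≡5, 5^{2}≡8, 5^{4}≡13, 5^{8}≡16. Then 5^{11} = 5^{8+2+1} ≡ 16 × 8 × 5 ≡ 11 mod 17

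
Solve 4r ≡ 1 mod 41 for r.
Since 41 is prime, by Fermat 4^(-1) ≡ 4^{39} ≡ 31 mod 41. Verify: 4 × 31 = 124 ≡ 1 mod 41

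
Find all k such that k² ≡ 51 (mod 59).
The square roots of 51 mod 59 are 46 and 13. Verify: 46² = 2116 ≡ 51 (mod 59)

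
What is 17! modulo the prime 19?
(18)! = (17)! × (18) ≡ -1 mod 19. So (17)! ≡ -1 × (18)^(-1) ≡ (-1)×(-1) = 1 mod 19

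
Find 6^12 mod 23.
By repeated squaring mod 23: 6^{1}≡6, 6^{2}≡13, 6^{4}≡8, 6^{8}≡18. Then 6^{12} = 6^{8+4} ≡ 18 × 8 ≡ 6 mod 23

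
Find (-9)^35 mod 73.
By repeated squaring mod 73: (-9)^{1}≡64, (-9)^{2}≡8, (-9)^{4}≡64, (-9)^{8}≡8, (-9)^{16}≡64, (-9)^{32}≡8. Then (-9)^{35} = (-9)^{32+2+1} ≡ 8 × 8 × 64 ≡ 8 mod 73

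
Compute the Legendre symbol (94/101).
(94/101) = 94^{50} mod 101 = -1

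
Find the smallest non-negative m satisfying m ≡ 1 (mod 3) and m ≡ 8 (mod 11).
M = 3 × 11 = 33. M₁ = 11, y₁ ≡ 2 (mod 3). M₂ = 3, y₂ ≡ 4 (mod 11). m = 1×11×2 + 8×3×4 ≡ 19 (mod 33)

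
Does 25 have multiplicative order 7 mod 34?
Powers of 25 mod 34: 25^1≡25, 25^2≡13, 25^3≡19, 25^4≡33, 25^5≡9, 25^6≡21, 25^7≡15, 25^8≡1. 25^7≡15≢1, so ord ≠ 7. No, the actual order is 8.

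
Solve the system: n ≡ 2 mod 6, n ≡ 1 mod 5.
M = 6 × 5 = 30. M₁ = 5, y₁ ≡ 5 mod 6. M₂ = 6, y₂ ≡ 1 mod 5. n = 2×5×5 + 1×6×1 ≡ 26 mod 30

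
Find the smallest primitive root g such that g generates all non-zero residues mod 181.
g = 2. Powers: [2, 4, 8, 16, 32, 64, ...] generates all 180 non-zero residues.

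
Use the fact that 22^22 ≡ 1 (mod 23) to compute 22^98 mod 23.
By Fermat: 22^{22} ≡ 1 (mod 23). 98 = 4×22 + 10. So 22^{98} ≡ 22^{10} ≡ 1 (mod 23)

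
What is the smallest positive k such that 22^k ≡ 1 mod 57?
Powers of 22 mod 57: 22^1≡22, 22^2≡28, 22^3≡46, 22^4≡43, 22^5≡34, 22^6≡7, 22^7≡40, 22^8≡25, 22^9≡37, 22^10≡16, 22^11≡10, 22^12≡49, 22^13≡52, 22^14≡4, 22^15≡31, 22^16≡55, 22^17≡13, 22^18≡1. So the order of 22 is 18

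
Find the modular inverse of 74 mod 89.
Since 89 is prime, by Fermat 74^(-1) ≡ 74^{87} ≡ 83 (mod 89). Verify: 74 × 83 = 6142 ≡ 1 (mod 89)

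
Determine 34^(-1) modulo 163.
Since 163 is prime, by Fermat 34^(-1) ≡ 34^{161} ≡ 24 (mod 163). Verify: 34 × 24 = 816 ≡ 1 (mod 163)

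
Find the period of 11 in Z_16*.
Powers of 11 mod 16: 11^1≡11, 11^2≡9, 11^3≡3, 11^4≡1. So the order of 11 is 4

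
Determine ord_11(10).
Powers of 10 mod 11: 10^1≡10, 10^2≡1. So the order of 10 is 2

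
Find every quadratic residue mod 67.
Squares in Z_67*: {1, 4, 6, 9, 10, 14, 15, 16, 17, 19, 21, 22, 23, 24, 25, 26, 29, 33, 35, 36, 37, 39, 40, 47, 49, 54, 55, 56, 59, 60, 62, 64, 65}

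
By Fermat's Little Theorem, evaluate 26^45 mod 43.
By Fermat: 26^{42} ≡ 1 mod 43. So 26^{45} = 26^{42} · 26^{3} ≡ 26^{3} ≡ 32 mod 43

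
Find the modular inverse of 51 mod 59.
Since 59 is prime, by Fermat 51^(-1) ≡ 51^{57} ≡ 22 mod 59. Verify: 51 × 22 = 1122 ≡ 1 mod 59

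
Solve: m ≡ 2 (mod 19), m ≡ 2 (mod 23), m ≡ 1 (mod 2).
M = 19 × 23 × 2 = 874. M₁ = 46, y₁ ≡ 12 (mod 19). M₂ = 38, y₂ ≡ 20 (mod 23). M₃ = 437, y₃ ≡ 1 (mod 2). m = 2×46×12 + 2×38×20 + 1×437×1 ≡ 439 (mod 874)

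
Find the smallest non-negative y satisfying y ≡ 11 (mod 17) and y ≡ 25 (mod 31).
M = 17 × 31 = 527. M₁ = 31, y₁ ≡ 11 (mod 17). M₂ = 17, y₂ ≡ 11 (mod 31). y = 11×31×11 + 25×17×11 ≡ 521 (mod 527)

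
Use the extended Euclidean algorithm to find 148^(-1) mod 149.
Extended GCD: 148(-1) + 149(1) = 1. So 148^(-1) ≡ -1 ≡ 148 (mod 149). Verify: 148 × 148 = 21904 ≡ 1 (mod 149)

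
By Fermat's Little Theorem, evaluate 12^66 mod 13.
By Fermat: 12^{12} ≡ 1 mod 13. 66 = 5×12 + 6. So 12^{66} ≡ 12^{6} ≡ 1 mod 13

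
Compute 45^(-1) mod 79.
Since 79 is prime, by Fermat 45^(-1) ≡ 45^{77} ≡ 72 mod 79. Verify: 45 × 72 = 3240 ≡ 1 mod 79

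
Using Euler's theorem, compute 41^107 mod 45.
By Euler: 41^{24} ≡ 1 (mod 45) since gcd(41, 45) = 1. 107 = 4×24 + 11. So 41^{107} ≡ 41^{11} ≡ 11 (mod 45)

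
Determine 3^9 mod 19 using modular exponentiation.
By repeated squaring (mod 19): 3^{1}≡3, 3^{2}≡9, 3^{4}≡5, 3^{8}≡6. Then 3^{9} = 3^{8+1} ≡ 6 × 3 ≡ 18 (mod 19)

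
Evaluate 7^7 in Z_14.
By repeated squaring mod 14: 7^{1}≡7, 7^{2}≡7, 7^{4}≡7. Then 7^{7} = 7^{4+2+1} ≡ 7 × 7 × 7 ≡ 7 mod 14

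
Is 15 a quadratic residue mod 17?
By Euler's criterion: 15^{8} ≡ 1 mod 17. Since this equals 1, 15 is a QR.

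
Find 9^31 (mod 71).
By repeated squaring (mod 71): 9^{1}≡9, 9^{2}≡10, 9^{4}≡29, 9^{8}≡60, 9^{16}≡50. Then 9^{31} = 9^{16+8+4+2+1} ≡ 50 × 60 × 29 × 10 × 9 ≡ 49 (mod 71)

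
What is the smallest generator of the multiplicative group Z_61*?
g = 2. Powers: [2, 4, 8, 16, 32, 3, 6, 12, 24, ...] generates all 60 non-zero residues.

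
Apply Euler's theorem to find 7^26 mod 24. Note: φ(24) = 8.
By Euler: 7^{8} ≡ 1 mod 24 since gcd(7, 24) = 1. 26 = 3×8 + 2. So 7^{26} ≡ 7^{2} ≡ 1 mod 24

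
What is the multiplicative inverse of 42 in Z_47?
Since 47 is prime, by Fermat 42^(-1) ≡ 42^{45} ≡ 28 (mod 47). Verify: 42 × 28 = 1176 ≡ 1 (mod 47)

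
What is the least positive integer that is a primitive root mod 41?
g = 6. Powers: [6, 36, 11, 25, 27, 39, 29, 10, 19, ...] generates all 40 non-zero residues.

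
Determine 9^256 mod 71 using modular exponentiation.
Using Fermat: 9^{70} ≡ 1 mod 71. 256 ≡ 46 mod 70. So 9^{256} ≡ 9^{46} ≡ 4 mod 71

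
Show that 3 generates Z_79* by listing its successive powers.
3^1, 3^2, ..., 3^{78} mod 79: [3, 9, 27, 2, 6, 18, 54, 4, 12, 36, 29, 8, 24, 72, 58, 16, 48, 65, 37, 32, 17, 51, 74, 64, 34, 23, 69, 49, 68, 46, 59, 19, 57, 13, 39, 38, 35, 26, 78, 76, 70, 52, 77, 73, 61, 25, 75, 67, 43, 50, 71, 55, 7, 21, 63, 31, 14, 42, 47, 62, 28, 5, 15, 45, 56, 10, 30, 11, 33, 20, 60, 22, 66, 40, 41, 44, 53, 1]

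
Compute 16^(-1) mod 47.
Since 47 is prime, by Fermat 16^(-1) ≡ 16^{45} ≡ 3 mod 47. Verify: 16 × 3 = 48 ≡ 1 mod 47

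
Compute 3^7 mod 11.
By repeated squaring mod 11: 3^{1}≡3, 3^{2}≡9, 3^{4}≡4. Then 3^{7} = 3^{4+2+1} ≡ 4 × 9 × 3 ≡ 9 mod 11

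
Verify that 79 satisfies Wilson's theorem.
(78)! mod 79 = 78. Since this equals -1 mod 79, Wilson confirms 79 is prime.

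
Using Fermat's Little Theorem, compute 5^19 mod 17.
By Fermat: 5^{16} ≡ 1 (mod 17). So 5^{19} = 5^{16} · 5^{3} ≡ 5^{3} ≡ 6 (mod 17)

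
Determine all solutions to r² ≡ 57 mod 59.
The square roots of 57 mod 59 are 36 and 23. Verify: 36² = 1296 ≡ 57 mod 59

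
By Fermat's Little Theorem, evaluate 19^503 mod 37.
By Fermat: 19^{36} ≡ 1 (mod 37). 503 ≡ 35 (mod 36). So 19^{503} ≡ 19^{35} ≡ 2 (mod 37)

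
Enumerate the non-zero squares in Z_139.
Squares in Z_139*: {1, 4, 5, 6, 7, 9, 11, 13, 16, 20, 24, 25, 28, 29, 30, 31, 34, 35, 36, 37, 38, 41, 42, 44, 45, 46, 47, 49, 51, 52, 54, 55, 57, 63, 64, 65, 66, 67, 69, 71, 77, 78, 79, 80, 81, 83, 86, 89, 91, 96, 99, 100, 106, 107, 112, 113, 116, 117, 118, 120, 121, 122, 124, 125, 127, 129, 131, 136, 137}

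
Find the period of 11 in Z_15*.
Powers of 11 mod 15: 11^1≡11, 11^2≡1. So the order of 11 is 2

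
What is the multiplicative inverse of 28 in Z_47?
Since 47 is prime, by Fermat 28^(-1) ≡ 28^{45} ≡ 42 (mod 47). Verify: 28 × 42 = 1176 ≡ 1 (mod 47)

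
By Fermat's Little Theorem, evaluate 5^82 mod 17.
By Fermat: 5^{16} ≡ 1 (mod 17). 82 = 5×16 + 2. So 5^{82} ≡ 5^{2} ≡ 8 (mod 17)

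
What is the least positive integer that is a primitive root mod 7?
g = 3. For each prime q|6: 3^{3}≡6, 3^{2}≡2, none ≡ 1, so ord_7(3) = 6 and 3 is a primitive root.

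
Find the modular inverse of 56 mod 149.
Since 149 is prime, by Fermat 56^(-1) ≡ 56^{147} ≡ 8 mod 149. Verify: 56 × 8 = 448 ≡ 1 mod 149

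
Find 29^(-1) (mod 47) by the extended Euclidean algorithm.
Extended GCD: 29(13) + 47(-8) = 1. So 29^(-1) ≡ 13 (mod 47). Verify: 29 × 13 = 377 ≡ 1 (mod 47)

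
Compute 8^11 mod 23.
By repeated squaring (mod 23): 8^{1}≡8, 8^{2}≡18, 8^{4}≡2, 8^{8}≡4. Then 8^{11} = 8^{8+2+1} ≡ 4 × 18 × 8 ≡ 1 (mod 23)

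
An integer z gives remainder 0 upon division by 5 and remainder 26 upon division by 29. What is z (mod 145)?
M = 5 × 29 = 145. M₁ = 29, y₁ ≡ 4 (mod 5). M₂ = 5, y₂ ≡ 6 (mod 29). z = 0×29×4 + 26×5×6 ≡ 55 (mod 145)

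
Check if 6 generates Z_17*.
ord_17(6) divides 16. For each prime q|16: 6^{8}≡16, none ≡ 1. So 6 has order 16 and is a primitive root mod 17.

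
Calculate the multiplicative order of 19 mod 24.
Powers of 19 mod 24: 19^1≡19, 19^2≡1. So the order of 19 is 2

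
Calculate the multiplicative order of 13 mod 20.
Powers of 13 mod 20: 13^1≡13, 13^2≡9, 13^3≡17, 13^4≡1. Order = 4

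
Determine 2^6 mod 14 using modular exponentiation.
By repeated squaring (mod 14): 2^{1}≡2, 2^{2}≡4, 2^{4}≡2. Then 2^{6} = 2^{4+2} ≡ 2 × 4 ≡ 8 (mod 14)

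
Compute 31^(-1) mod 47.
Since 47 is prime, by Fermat 31^(-1) ≡ 31^{45} ≡ 44 mod 47. Verify: 31 × 44 = 1364 ≡ 1 mod 47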